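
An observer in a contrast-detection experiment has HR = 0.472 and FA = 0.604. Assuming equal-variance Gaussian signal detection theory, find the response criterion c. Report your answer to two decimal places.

c = -0.10

Φ⁻¹(0.472) = -0.0702, Φ⁻¹(0.604) = 0.2637
c = −½·[z(H) + z(FA)] = −0.5 × (-0.0702 + 0.2637) = -0.09675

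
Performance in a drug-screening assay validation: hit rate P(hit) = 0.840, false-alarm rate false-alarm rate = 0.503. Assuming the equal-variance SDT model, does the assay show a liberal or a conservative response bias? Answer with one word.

z(H) = 0.994, z(FA) = 0.008
c = −½·(z(H) + z(FA)) = -0.501
c < 0 → liberal criterion (biased toward responding “yes”).

liberal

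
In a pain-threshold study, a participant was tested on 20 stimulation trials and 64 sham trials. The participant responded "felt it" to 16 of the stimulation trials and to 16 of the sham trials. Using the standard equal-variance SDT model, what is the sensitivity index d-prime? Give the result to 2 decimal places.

d-prime = 1.52

H = 16/20 = 0.8000
FA = 16/64 = 0.2500
z(H) = 0.8416
z(FA) = -0.6745
d' = z(H) − z(FA) = 0.8416 − (-0.6745) = 1.5161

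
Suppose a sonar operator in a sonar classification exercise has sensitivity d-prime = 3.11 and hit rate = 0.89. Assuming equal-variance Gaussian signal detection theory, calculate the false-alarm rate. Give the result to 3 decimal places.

false-alarm rate = 0.030

z(hit rate) = z(0.89) = 1.2265
z(FA) = z(H) − d' = 1.2265 − 3.11 = -1.8835
false-alarm rate = Φ(-1.8835) = 0.0298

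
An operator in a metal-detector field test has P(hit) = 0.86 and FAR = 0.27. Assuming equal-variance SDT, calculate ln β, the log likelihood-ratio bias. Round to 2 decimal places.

z(0.86) = 1.080, z(0.27) = -0.613
ln β = −½·[z(H)² − z(FA)²] = −0.5 × (1.166 − 0.376) = -0.395

ln β = -0.40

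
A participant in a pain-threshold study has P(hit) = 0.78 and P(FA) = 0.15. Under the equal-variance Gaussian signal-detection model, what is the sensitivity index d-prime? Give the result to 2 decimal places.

z(0.78) = 0.7722, z(0.15) = -1.0364
d' = z(H) − z(FA) = 0.7722 − (-1.0364) = 1.8086

d-prime = 1.81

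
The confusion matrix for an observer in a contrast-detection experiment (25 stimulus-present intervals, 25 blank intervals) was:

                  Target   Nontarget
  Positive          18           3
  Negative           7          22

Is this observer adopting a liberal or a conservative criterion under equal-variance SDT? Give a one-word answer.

conservative

z(H) = 0.583, z(FA) = -1.175
c = −½·(z(H) + z(FA)) = 0.296
c > 0 → conservative criterion (biased toward responding “no”).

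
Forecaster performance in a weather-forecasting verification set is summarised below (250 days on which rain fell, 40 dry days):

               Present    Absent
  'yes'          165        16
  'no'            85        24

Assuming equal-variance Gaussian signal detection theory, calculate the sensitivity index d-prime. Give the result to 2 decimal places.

d-prime = 0.67

H = 165/250 = 0.6600
FA = 16/40 = 0.4000
z(0.6600) = 0.412, z(0.4000) = -0.253
d' = z(H) − z(FA) = 0.412 − (-0.253) = 0.665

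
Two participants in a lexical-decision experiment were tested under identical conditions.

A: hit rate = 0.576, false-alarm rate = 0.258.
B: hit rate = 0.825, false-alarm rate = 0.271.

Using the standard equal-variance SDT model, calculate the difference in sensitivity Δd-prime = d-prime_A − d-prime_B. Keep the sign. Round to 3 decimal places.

Δd-prime = -0.703

A: z(0.576) = 0.1917, z(0.258) = -0.6495, d' = 0.8412
B: z(0.825) = 0.9346, z(0.271) = -0.6098, d' = 1.5444
Δd' = d'_A − d'_B = 0.8412 − 1.5444 = -0.7032
B has the higher sensitivity.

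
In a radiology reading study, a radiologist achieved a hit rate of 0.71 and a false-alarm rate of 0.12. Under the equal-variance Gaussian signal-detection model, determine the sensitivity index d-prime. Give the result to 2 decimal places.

d-prime = 1.73

z(H) = z(0.71) = 0.5534
z(FA) = z(0.12) = -1.1750
d' = z(H) − z(FA) = 0.5534 − (-1.1750) = 1.7284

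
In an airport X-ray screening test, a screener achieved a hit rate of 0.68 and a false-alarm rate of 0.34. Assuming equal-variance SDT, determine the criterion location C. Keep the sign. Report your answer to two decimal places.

Φ⁻¹(H) = Φ⁻¹(0.68) = 0.468
Φ⁻¹(FA) = Φ⁻¹(0.34) = -0.412
c = −½·[z(H) + z(FA)] = −0.5 × (0.468 + (-0.412)) = -0.028
c < 0: the screener has a liberal response bias.

C = -0.03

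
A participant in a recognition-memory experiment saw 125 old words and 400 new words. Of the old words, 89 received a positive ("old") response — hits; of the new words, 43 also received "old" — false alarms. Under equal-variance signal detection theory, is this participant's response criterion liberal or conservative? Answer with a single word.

z(H) = 0.559, z(FA) = -1.240
c = −½·(z(H) + z(FA)) = 0.3405
c > 0 → conservative criterion (biased toward responding “no”).

conservative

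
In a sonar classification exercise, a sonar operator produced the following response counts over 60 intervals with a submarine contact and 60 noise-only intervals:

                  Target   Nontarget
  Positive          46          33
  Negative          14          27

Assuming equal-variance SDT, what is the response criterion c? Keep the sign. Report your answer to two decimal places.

c = -0.43

H = 46/60 = 0.7667
FA = 33/60 = 0.5500
z(H) = 0.728
z(FA) = 0.126
c = −½·[z(H) + z(FA)] = −0.5 × (0.728 + 0.126) = -0.427
c < 0: the sonar operator has a liberal response bias.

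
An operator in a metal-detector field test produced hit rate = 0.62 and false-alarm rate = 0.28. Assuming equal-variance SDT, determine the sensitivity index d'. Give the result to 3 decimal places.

z(H) = z(0.62) = 0.3055
z(FA) = z(0.28) = -0.5828
d' = z(H) − z(FA) = 0.3055 − (-0.5828) = 0.8883

d' = 0.888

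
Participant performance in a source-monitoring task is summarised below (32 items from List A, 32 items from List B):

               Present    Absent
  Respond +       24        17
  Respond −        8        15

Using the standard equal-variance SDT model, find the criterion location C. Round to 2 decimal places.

C = -0.38

H = 24/32 = 0.7500
FA = 17/32 = 0.5312
z(0.7500) = 0.674, z(0.5312) = 0.078
c = −½·[z(H) + z(FA)] = −0.5 × (0.674 + 0.078) = -0.376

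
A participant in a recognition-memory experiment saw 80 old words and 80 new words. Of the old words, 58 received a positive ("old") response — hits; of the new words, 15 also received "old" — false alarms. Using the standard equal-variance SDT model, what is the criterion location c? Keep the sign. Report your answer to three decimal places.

H = 58/80 = 0.7250
FA = 15/80 = 0.1875
Φ⁻¹(H) = Φ⁻¹(0.7250) = 0.5978
Φ⁻¹(FA) = Φ⁻¹(0.1875) = -0.8871
c = −½·[z(H) + z(FA)] = −0.5 × (0.5978 + (-0.8871)) = 0.14465
c > 0: the participant has a conservative response bias.

c = 0.145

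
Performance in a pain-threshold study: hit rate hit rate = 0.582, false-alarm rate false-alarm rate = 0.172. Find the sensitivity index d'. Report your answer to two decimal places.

d' = 1.15

z(H) = z(0.582) = 0.2070
z(FA) = z(0.172) = -0.9463
d' = z(H) − z(FA) = 0.2070 − (-0.9463) = 1.1533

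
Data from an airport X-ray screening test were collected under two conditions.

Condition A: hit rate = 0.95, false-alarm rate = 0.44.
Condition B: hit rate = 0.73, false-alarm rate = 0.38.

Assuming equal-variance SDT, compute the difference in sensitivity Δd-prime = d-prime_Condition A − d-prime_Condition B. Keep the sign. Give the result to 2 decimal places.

Δd-prime = 0.88

Condition A: z(0.95) = 1.645, z(0.44) = -0.151, d' = 1.796
Condition B: z(0.73) = 0.613, z(0.38) = -0.305, d' = 0.918
Δd' = d'_Condition A − d'_Condition B = 1.796 − 0.918 = 0.878
Condition A has the higher sensitivity.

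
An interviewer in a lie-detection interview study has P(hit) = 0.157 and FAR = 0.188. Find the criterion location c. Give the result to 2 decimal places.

c = 0.95

z(H) = z(0.157) = -1.0069
z(FA) = z(0.188) = -0.8853
c = −½·[z(H) + z(FA)] = −0.5 × (-1.0069 + (-0.8853)) = 0.9461
c > 0: the interviewer has a conservative response bias.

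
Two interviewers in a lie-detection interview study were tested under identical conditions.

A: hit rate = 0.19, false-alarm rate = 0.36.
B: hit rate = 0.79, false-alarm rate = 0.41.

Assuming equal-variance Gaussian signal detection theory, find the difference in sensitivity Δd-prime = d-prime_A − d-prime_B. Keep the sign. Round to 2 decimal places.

A: z(0.19) = -0.878, z(0.36) = -0.358, d' = -0.520
B: z(0.79) = 0.806, z(0.41) = -0.228, d' = 1.034
Δd' = d'_A − d'_B = -0.520 − 1.034 = -1.554
B has the higher sensitivity.

Δd-prime = -1.55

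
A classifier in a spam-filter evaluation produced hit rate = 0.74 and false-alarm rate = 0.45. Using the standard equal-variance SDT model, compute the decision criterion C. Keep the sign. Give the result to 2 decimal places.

C = -0.26

Φ⁻¹(H) = Φ⁻¹(0.74) = 0.643
Φ⁻¹(FA) = Φ⁻¹(0.45) = -0.126
c = −½·[z(H) + z(FA)] = −0.5 × (0.643 + (-0.126)) = -0.2585
c < 0: the classifier has a liberal response bias.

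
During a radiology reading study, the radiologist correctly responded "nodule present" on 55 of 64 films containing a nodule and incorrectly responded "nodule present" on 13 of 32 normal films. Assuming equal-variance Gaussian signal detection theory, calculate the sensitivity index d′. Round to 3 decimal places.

H = 55/64 = 0.8594
FA = 13/32 = 0.4062
z(H) = z(0.8594) = 1.0776
z(FA) = z(0.4062) = -0.2373
d' = z(H) − z(FA) = 1.0776 − (-0.2373) = 1.3149

d′ = 1.315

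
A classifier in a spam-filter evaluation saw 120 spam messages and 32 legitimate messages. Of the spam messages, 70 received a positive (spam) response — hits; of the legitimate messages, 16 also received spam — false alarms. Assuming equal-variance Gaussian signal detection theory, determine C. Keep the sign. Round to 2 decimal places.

C = -0.11

H = 70/120 = 0.5833
FA = 16/32 = 0.5000
z(H) = z(0.5833) = 0.210
z(FA) = z(0.5000) = 0.000
c = −½·[z(H) + z(FA)] = −0.5 × (0.210 + 0.000) = -0.105
c < 0: the classifier has a liberal response bias.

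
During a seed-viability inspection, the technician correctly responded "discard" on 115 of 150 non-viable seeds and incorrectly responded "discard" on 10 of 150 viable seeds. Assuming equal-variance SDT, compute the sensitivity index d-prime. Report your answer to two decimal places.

H = 115/150 = 0.7667
FA = 10/150 = 0.0667
z(0.7667) = 0.7280, z(0.0667) = -1.5008
d' = z(H) − z(FA) = 0.7280 − (-1.5008) = 2.2288

d-prime = 2.23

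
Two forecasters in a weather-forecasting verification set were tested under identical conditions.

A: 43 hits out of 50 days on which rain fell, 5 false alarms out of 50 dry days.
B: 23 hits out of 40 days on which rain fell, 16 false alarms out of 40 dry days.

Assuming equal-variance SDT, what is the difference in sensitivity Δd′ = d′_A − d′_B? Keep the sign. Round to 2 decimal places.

Δd′ = 1.92

A: z(0.8600) = 1.080, z(0.1000) = -1.282, d' = 2.362
B: z(0.5750) = 0.189, z(0.4000) = -0.253, d' = 0.442
Δd' = d'_A − d'_B = 2.362 − 0.442 = 1.920
A has the higher sensitivity.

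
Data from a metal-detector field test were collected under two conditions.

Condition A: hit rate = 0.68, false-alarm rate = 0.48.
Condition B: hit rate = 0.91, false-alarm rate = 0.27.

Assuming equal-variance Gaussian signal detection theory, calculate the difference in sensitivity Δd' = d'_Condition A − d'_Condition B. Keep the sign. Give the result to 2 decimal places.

Δd' = -1.44

Condition A: z(0.68) = 0.468, z(0.48) = -0.050, d' = 0.518
Condition B: z(0.91) = 1.341, z(0.27) = -0.613, d' = 1.954
Δd' = d'_Condition A − d'_Condition B = 0.518 − 1.954 = -1.436
Condition B has the higher sensitivity.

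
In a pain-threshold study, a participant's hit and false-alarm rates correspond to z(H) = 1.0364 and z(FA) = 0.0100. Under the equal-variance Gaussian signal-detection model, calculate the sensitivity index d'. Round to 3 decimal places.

d' = 1.026

d' = z(H) − z(FA) = 1.0364 − 0.0100 = 1.0264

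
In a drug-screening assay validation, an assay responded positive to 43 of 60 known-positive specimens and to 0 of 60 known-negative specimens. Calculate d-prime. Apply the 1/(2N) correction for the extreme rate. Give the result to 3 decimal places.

d-prime = 2.967

The false-alarm rate is 0/60 = 0, so apply the 1/(2N) correction: FA → 1/(2·60) = 0.00833.
z(H) = z(0.71667) = 0.5730
z(FA) = z(0.00833) = -2.3941
d' = 0.5730 − (-2.3941) = 2.9671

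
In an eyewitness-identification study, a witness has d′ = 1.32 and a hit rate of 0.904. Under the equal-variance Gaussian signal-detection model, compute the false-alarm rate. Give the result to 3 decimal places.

z(hit rate) = z(0.904) = 1.3047
z(FA) = z(H) − d' = 1.3047 − 1.32 = -0.0153
false-alarm rate = Φ(-0.0153) = 0.4939

false-alarm rate = 0.494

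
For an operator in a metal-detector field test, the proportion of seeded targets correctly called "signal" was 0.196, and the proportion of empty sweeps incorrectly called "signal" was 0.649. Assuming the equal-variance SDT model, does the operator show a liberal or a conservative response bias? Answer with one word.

z(H) = -0.856, z(FA) = 0.383
c = −½·(z(H) + z(FA)) = 0.2365
c > 0 → conservative criterion (biased toward responding “no”).

conservative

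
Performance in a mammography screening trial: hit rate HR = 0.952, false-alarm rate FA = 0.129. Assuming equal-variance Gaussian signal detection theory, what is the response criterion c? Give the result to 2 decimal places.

Φ⁻¹(H) = Φ⁻¹(0.952) = 1.665
Φ⁻¹(FA) = Φ⁻¹(0.129) = -1.131
c = −½·[z(H) + z(FA)] = −0.5 × (1.665 + (-1.131)) = -0.267
c < 0: the reader has a liberal response bias.

c = -0.27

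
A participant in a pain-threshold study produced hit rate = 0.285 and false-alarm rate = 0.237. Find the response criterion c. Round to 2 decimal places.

z(H) = z(0.285) = -0.568
z(FA) = z(0.237) = -0.716
c = −½·[z(H) + z(FA)] = −0.5 × (-0.568 + (-0.716)) = 0.642
c > 0: the participant has a conservative response bias.

c = 0.64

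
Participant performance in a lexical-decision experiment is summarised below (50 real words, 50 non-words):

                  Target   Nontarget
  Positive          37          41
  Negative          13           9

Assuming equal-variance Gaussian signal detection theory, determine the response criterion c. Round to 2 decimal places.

H = 37/50 = 0.7400
FA = 41/50 = 0.8200
z(H) = 0.6433
z(FA) = 0.9154
c = −½·[z(H) + z(FA)] = −0.5 × (0.6433 + 0.9154) = -0.77935

c = -0.78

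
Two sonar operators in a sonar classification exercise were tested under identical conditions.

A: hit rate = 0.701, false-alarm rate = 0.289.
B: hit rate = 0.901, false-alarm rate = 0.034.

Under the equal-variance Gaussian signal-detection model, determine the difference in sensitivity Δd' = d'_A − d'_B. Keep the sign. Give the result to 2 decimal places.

Δd' = -2.03

A: z(0.701) = 0.527, z(0.289) = -0.556, d' = 1.083
B: z(0.901) = 1.287, z(0.034) = -1.825, d' = 3.112
Δd' = d'_A − d'_B = 1.083 − 3.112 = -2.029
B has the higher sensitivity.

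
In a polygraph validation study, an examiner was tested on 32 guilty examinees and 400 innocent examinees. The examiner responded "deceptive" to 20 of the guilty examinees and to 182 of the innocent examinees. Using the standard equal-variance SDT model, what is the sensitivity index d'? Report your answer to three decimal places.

d' = 0.432

H = 20/32 = 0.6250
FA = 182/400 = 0.4550
z(H) = 0.3186
z(FA) = -0.1130
d' = z(H) − z(FA) = 0.3186 − (-0.1130) = 0.4316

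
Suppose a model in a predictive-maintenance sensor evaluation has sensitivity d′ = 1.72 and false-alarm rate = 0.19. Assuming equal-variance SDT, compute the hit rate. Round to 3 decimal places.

z(false-alarm rate) = z(0.19) = -0.8779
z(H) = z(FA) + d' = -0.8779 + 1.72 = 0.8421
hit rate = Φ(0.8421) = 0.8001

hit rate = 0.800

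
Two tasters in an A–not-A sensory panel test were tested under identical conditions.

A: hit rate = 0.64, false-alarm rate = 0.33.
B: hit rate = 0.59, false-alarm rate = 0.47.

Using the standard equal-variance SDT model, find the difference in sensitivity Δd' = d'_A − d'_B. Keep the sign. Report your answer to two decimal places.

Δd' = 0.50

A: z(0.64) = 0.358, z(0.33) = -0.440, d' = 0.798
B: z(0.59) = 0.228, z(0.47) = -0.075, d' = 0.303
Δd' = d'_A − d'_B = 0.798 − 0.303 = 0.495
A has the higher sensitivity.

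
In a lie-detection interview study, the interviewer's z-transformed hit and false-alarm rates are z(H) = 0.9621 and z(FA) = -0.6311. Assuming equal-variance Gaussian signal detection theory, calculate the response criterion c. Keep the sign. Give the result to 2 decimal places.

c = -0.17

c = −½·[z(H) + z(FA)] = −½·(0.9621 + (-0.6311)) = -0.1655
c < 0: the interviewer has a liberal response bias.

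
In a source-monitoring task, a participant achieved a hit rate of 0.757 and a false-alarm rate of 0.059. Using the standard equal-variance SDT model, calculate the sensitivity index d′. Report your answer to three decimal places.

z(0.757) = 0.6967, z(0.059) = -1.5632
d' = z(H) − z(FA) = 0.6967 − (-1.5632) = 2.2599

d′ = 2.260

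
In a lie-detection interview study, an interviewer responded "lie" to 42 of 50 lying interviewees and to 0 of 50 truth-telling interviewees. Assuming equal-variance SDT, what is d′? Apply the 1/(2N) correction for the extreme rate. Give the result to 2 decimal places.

d′ = 3.32

The false-alarm rate is 0/50 = 0, so apply the 1/(2N) correction: FA → 1/(2·50) = 0.01000.
z(H) = z(0.84000) = 0.994
z(FA) = z(0.01000) = -2.326
d' = 0.994 − (-2.326) = 3.320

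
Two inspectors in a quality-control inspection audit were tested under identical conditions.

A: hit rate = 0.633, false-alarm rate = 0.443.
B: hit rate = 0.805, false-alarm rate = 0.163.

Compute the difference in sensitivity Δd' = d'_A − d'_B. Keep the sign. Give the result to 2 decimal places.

Δd' = -1.36

A: z(0.633) = 0.340, z(0.443) = -0.143, d' = 0.483
B: z(0.805) = 0.860, z(0.163) = -0.982, d' = 1.842
Δd' = d'_A − d'_B = 0.483 − 1.842 = -1.359
B has the higher sensitivity.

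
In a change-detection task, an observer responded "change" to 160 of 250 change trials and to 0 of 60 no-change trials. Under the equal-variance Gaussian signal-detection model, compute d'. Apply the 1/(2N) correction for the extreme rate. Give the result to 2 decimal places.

The false-alarm rate is 0/60 = 0, so apply the 1/(2N) correction: FA → 1/(2·60) = 0.00833.
z(H) = z(0.64000) = 0.358
z(FA) = z(0.00833) = -2.394
d' = 0.358 − (-2.394) = 2.752

d' = 2.75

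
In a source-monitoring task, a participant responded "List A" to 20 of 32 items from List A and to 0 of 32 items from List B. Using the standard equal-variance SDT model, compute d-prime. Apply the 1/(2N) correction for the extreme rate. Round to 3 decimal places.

The false-alarm rate is 0/32 = 0, so apply the 1/(2N) correction: FA → 1/(2·32) = 0.01562.
z(H) = z(0.62500) = 0.3186
z(FA) = z(0.01562) = -2.1540
d' = 0.3186 − (-2.1540) = 2.4726

d-prime = 2.473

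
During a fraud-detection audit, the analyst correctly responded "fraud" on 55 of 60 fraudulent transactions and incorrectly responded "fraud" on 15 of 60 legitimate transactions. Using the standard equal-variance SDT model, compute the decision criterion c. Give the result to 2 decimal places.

H = 55/60 = 0.9167
FA = 15/60 = 0.2500
z(0.9167) = 1.3832, z(0.2500) = -0.6745
c = −½·[z(H) + z(FA)] = −0.5 × (1.3832 + (-0.6745)) = -0.35435
c < 0: the analyst has a liberal response bias.

c = -0.35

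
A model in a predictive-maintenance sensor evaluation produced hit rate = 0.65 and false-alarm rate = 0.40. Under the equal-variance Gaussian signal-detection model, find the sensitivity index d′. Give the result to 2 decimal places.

d′ = 0.64

Φ⁻¹(0.65) = 0.385, Φ⁻¹(0.40) = -0.253
d' = z(H) − z(FA) = 0.385 − (-0.253) = 0.638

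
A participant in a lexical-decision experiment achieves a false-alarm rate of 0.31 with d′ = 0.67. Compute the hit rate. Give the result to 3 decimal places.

hit rate = 0.569

z(false-alarm rate) = z(0.31) = -0.4959
z(H) = z(FA) + d' = -0.4959 + 0.67 = 0.1741
hit rate = Φ(0.1741) = 0.5691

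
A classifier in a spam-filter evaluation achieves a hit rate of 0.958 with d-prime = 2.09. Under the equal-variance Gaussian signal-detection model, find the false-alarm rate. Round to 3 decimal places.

z(hit rate) = z(0.958) = 1.7279
z(FA) = z(H) − d' = 1.7279 − 2.09 = -0.3621
false-alarm rate = Φ(-0.3621) = 0.3586

false-alarm rate = 0.359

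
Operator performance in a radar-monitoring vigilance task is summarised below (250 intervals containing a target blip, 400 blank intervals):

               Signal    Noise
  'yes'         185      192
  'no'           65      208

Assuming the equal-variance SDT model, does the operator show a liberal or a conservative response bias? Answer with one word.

z(H) = 0.643, z(FA) = -0.050
c = −½·(z(H) + z(FA)) = -0.2965
c < 0 → liberal criterion (biased toward responding “yes”).

liberal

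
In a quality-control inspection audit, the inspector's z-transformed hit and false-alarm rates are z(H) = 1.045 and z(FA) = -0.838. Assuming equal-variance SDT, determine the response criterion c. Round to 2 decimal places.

c = −½·[z(H) + z(FA)] = −½·(1.045 + (-0.838)) = -0.1035

c = -0.10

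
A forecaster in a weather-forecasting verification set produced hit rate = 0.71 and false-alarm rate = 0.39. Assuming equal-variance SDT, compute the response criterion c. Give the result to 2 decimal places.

c = -0.14

z(0.71) = 0.553, z(0.39) = -0.279
c = −½·[z(H) + z(FA)] = −0.5 × (0.553 + (-0.279)) = -0.137
c < 0: the forecaster has a liberal response bias.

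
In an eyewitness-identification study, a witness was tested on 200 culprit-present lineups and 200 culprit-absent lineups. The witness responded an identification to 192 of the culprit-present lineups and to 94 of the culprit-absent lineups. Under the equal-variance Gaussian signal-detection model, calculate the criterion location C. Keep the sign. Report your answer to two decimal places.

H = 192/200 = 0.9600
FA = 94/200 = 0.4700
Φ⁻¹(H) = Φ⁻¹(0.9600) = 1.751
Φ⁻¹(FA) = Φ⁻¹(0.4700) = -0.075
c = −½·[z(H) + z(FA)] = −0.5 × (1.751 + (-0.075)) = -0.838

C = -0.84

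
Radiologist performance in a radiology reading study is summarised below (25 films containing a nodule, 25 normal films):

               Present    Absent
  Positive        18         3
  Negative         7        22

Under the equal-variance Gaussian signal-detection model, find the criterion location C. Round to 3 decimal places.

H = 18/25 = 0.7200
FA = 3/25 = 0.1200
Φ⁻¹(H) = Φ⁻¹(0.7200) = 0.5828
Φ⁻¹(FA) = Φ⁻¹(0.1200) = -1.1750
c = −½·[z(H) + z(FA)] = −0.5 × (0.5828 + (-1.1750)) = 0.2961

C = 0.296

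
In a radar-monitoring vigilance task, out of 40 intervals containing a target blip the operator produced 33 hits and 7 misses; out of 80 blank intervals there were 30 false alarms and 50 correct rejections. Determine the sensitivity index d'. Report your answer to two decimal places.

d' = 1.25

H = 33/40 = 0.8250
FA = 30/80 = 0.3750
Φ⁻¹(0.8250) = 0.935, Φ⁻¹(0.3750) = -0.319
d' = z(H) − z(FA) = 0.935 − (-0.319) = 1.254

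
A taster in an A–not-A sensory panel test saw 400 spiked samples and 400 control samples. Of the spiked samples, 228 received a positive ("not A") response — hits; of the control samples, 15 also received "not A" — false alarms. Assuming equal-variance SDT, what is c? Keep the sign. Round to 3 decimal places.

c = 0.802

H = 228/400 = 0.5700
FA = 15/400 = 0.0375
Φ⁻¹(H) = 0.1764
Φ⁻¹(FA) = -1.7805
c = −½·[z(H) + z(FA)] = −0.5 × (0.1764 + (-1.7805)) = 0.80205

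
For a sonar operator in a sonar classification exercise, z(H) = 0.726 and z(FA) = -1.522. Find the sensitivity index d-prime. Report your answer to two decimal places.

d-prime = 2.25

d' = z(H) − z(FA) = 0.726 − (-1.522) = 2.248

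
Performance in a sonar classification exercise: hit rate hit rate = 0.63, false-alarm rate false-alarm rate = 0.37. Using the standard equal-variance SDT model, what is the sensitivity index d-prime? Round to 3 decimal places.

Φ⁻¹(H) = 0.3319
Φ⁻¹(FA) = -0.3319
d' = z(H) − z(FA) = 0.3319 − (-0.3319) = 0.6638

d-prime = 0.664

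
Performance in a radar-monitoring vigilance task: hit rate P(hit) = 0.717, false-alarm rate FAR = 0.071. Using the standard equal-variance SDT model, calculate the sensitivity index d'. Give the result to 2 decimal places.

z(H) = 0.5740
z(FA) = -1.4684
d' = z(H) − z(FA) = 0.5740 − (-1.4684) = 2.0424

d' = 2.04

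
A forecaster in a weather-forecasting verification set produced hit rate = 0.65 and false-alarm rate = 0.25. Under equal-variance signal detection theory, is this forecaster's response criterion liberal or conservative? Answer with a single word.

z(H) = 0.385, z(FA) = -0.674
c = −½·(z(H) + z(FA)) = 0.1445
c > 0 → conservative criterion (biased toward responding “no”).

conservative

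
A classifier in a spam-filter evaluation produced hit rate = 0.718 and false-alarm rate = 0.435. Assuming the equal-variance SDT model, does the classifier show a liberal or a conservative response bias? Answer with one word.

liberal

z(H) = 0.577, z(FA) = -0.164
c = −½·(z(H) + z(FA)) = -0.2065
c < 0 → liberal criterion (biased toward responding “yes”).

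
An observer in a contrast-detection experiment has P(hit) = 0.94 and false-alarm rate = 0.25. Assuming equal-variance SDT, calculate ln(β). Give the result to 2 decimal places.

ln β = -0.98

z(H) = z(0.94) = 1.555
z(FA) = z(0.25) = -0.674
ln β = −½·[z(H)² − z(FA)²] = −0.5 × (2.418 − 0.454) = -0.982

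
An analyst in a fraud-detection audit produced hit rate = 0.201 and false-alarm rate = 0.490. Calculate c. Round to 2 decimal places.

z(H) = z(0.201) = -0.8381
z(FA) = z(0.490) = -0.0251
c = −½·[z(H) + z(FA)] = −0.5 × (-0.8381 + (-0.0251)) = 0.4316
c > 0: the analyst has a conservative response bias.

c = 0.43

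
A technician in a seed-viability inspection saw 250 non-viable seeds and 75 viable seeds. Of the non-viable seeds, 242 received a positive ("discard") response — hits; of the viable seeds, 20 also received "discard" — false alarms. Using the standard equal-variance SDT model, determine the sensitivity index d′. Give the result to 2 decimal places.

H = 242/250 = 0.9680
FA = 20/75 = 0.2667
z(0.9680) = 1.852, z(0.2667) = -0.623
d' = z(H) − z(FA) = 1.852 − (-0.623) = 2.475

d′ = 2.48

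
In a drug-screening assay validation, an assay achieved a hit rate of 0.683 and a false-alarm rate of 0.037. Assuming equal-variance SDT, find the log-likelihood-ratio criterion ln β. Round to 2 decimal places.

z(0.683) = 0.476, z(0.037) = -1.787
ln β = −½·[z(H)² − z(FA)²] = −0.5 × (0.227 − 3.193) = 1.483

ln β = 1.48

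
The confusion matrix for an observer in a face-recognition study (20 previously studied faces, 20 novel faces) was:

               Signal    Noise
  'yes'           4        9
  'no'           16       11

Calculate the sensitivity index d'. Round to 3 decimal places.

H = 4/20 = 0.2000
FA = 9/20 = 0.4500
Φ⁻¹(0.2000) = -0.8416, Φ⁻¹(0.4500) = -0.1257
d' = z(H) − z(FA) = -0.8416 − (-0.1257) = -0.7159

d' = -0.716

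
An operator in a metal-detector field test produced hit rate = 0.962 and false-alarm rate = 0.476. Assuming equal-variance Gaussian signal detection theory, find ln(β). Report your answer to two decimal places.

z(0.962) = 1.774, z(0.476) = -0.060
ln β = −½·[z(H)² − z(FA)²] = −0.5 × (3.147 − 0.004) = -1.5715

ln β = -1.57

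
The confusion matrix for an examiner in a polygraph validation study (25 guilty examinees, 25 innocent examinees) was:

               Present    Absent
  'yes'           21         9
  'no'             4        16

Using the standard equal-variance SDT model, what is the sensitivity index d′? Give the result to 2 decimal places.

d′ = 1.35

H = 21/25 = 0.8400
FA = 9/25 = 0.3600
z(H) = 0.994
z(FA) = -0.358
d' = z(H) − z(FA) = 0.994 − (-0.358) = 1.352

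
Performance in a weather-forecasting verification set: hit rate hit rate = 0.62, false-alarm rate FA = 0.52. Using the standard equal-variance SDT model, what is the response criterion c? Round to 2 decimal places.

z(0.62) = 0.3055, z(0.52) = 0.0502
c = −½·[z(H) + z(FA)] = −0.5 × (0.3055 + 0.0502) = -0.17785

c = -0.18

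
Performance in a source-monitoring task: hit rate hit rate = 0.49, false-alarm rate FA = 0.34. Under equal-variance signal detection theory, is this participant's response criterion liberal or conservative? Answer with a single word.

z(H) = -0.025, z(FA) = -0.412
c = −½·(z(H) + z(FA)) = 0.2185
c > 0 → conservative criterion (biased toward responding “no”).

conservative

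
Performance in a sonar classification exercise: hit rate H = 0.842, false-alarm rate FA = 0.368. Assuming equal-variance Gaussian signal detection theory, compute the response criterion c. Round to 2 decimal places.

z(0.842) = 1.0027, z(0.368) = -0.3372
c = −½·[z(H) + z(FA)] = −0.5 × (1.0027 + (-0.3372)) = -0.33275

c = -0.33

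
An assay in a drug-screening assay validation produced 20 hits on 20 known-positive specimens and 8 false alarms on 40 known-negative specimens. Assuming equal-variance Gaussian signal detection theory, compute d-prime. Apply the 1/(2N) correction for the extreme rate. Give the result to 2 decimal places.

The hit rate is 20/20 = 1, so apply the 1/(2N) correction: H → 1 − 1/(2·20) = 0.97500.
z(H) = z(0.97500) = 1.960
z(FA) = z(0.20000) = -0.842
d' = 1.960 − (-0.842) = 2.802

d-prime = 2.80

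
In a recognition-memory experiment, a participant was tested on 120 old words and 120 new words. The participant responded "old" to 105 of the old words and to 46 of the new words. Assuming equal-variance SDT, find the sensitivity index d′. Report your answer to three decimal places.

H = 105/120 = 0.8750
FA = 46/120 = 0.3833
Φ⁻¹(H) = 1.1503
Φ⁻¹(FA) = -0.2968
d' = z(H) − z(FA) = 1.1503 − (-0.2968) = 1.4471

d′ = 1.447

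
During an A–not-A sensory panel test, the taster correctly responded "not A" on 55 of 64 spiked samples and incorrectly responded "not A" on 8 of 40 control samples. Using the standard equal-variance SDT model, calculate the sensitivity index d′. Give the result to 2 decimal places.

d′ = 1.92

H = 55/64 = 0.8594
FA = 8/40 = 0.2000
z(0.8594) = 1.0776, z(0.2000) = -0.8416
d' = z(H) − z(FA) = 1.0776 − (-0.8416) = 1.9192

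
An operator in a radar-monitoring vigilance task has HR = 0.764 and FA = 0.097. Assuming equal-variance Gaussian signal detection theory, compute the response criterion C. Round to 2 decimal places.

C = 0.29

Φ⁻¹(0.764) = 0.719, Φ⁻¹(0.097) = -1.299
c = −½·[z(H) + z(FA)] = −0.5 × (0.719 + (-1.299)) = 0.290
c > 0: the operator has a conservative response bias.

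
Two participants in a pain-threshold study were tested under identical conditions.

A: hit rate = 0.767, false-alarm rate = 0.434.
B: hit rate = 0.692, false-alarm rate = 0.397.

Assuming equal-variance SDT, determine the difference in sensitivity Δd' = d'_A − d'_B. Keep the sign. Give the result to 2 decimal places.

Δd' = 0.13

A: z(0.767) = 0.729, z(0.434) = -0.166, d' = 0.895
B: z(0.692) = 0.502, z(0.397) = -0.261, d' = 0.763
Δd' = d'_A − d'_B = 0.895 − 0.763 = 0.132
A has the higher sensitivity.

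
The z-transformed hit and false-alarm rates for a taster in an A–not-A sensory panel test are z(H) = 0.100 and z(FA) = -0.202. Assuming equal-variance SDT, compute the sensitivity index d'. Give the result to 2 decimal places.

d' = z(H) − z(FA) = 0.100 − (-0.202) = 0.302

d' = 0.30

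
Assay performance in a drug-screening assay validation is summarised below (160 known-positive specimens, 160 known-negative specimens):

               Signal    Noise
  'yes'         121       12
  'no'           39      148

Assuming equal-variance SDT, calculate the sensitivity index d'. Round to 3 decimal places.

d' = 2.134

H = 121/160 = 0.7562
FA = 12/160 = 0.0750
z(0.7562) = 0.6941, z(0.0750) = -1.4395
d' = z(H) − z(FA) = 0.6941 − (-1.4395) = 2.1336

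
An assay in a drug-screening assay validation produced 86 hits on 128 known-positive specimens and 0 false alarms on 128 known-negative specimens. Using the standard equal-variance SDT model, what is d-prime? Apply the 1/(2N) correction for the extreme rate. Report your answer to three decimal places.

d-prime = 3.105

The false-alarm rate is 0/128 = 0, so apply the 1/(2N) correction: FA → 1/(2·128) = 0.00391.
z(H) = z(0.67188) = 0.4451
z(FA) = z(0.00391) = -2.6597
d' = 0.4451 − (-2.6597) = 3.1048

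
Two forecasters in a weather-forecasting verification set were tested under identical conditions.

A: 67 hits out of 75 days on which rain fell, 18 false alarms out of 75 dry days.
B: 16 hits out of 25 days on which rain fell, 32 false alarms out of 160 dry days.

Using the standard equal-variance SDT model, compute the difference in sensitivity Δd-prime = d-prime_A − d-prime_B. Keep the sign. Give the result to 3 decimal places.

Δd-prime = 0.751

A: z(0.8933) = 1.2443, z(0.2400) = -0.7063, d' = 1.9506
B: z(0.6400) = 0.3585, z(0.2000) = -0.8416, d' = 1.2001
Δd' = d'_A − d'_B = 1.9506 − 1.2001 = 0.7505
A has the higher sensitivity.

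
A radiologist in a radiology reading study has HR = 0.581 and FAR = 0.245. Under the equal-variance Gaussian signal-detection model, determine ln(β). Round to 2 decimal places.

Φ⁻¹(0.581) = 0.204, Φ⁻¹(0.245) = -0.690
ln β = −½·[z(H)² − z(FA)²] = −0.5 × (0.042 − 0.476) = 0.217

ln β = 0.22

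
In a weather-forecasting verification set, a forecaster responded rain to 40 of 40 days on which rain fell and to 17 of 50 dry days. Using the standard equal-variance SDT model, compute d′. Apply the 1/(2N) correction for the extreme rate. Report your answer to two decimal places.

The hit rate is 40/40 = 1, so apply the 1/(2N) correction: H → 1 − 1/(2·40) = 0.98750.
z(H) = z(0.98750) = 2.241
z(FA) = z(0.34000) = -0.412
d' = 2.241 − (-0.412) = 2.653

d′ = 2.65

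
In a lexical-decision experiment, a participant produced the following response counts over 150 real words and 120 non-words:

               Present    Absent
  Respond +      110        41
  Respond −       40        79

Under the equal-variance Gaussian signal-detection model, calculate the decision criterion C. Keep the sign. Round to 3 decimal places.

C = -0.108

H = 110/150 = 0.7333
FA = 41/120 = 0.3417
z(0.7333) = 0.6228, z(0.3417) = -0.4078
c = −½·[z(H) + z(FA)] = −0.5 × (0.6228 + (-0.4078)) = -0.1075
c < 0: the participant has a liberal response bias.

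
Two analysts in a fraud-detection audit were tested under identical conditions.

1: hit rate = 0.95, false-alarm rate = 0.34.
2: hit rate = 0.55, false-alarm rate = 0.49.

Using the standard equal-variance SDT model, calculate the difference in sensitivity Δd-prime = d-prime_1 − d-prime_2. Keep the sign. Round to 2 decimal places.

1: z(0.95) = 1.645, z(0.34) = -0.412, d' = 2.057
2: z(0.55) = 0.126, z(0.49) = -0.025, d' = 0.151
Δd' = d'_1 − d'_2 = 2.057 − 0.151 = 1.906
1 has the higher sensitivity.

Δd-prime = 1.91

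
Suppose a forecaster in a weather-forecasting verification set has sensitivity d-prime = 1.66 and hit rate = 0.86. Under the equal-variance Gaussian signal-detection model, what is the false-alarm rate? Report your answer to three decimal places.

false-alarm rate = 0.281

z(hit rate) = z(0.86) = 1.0803
z(FA) = z(H) − d' = 1.0803 − 1.66 = -0.5797
false-alarm rate = Φ(-0.5797) = 0.2811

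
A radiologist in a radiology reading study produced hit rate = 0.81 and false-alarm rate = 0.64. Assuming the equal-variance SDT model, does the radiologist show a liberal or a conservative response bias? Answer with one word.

liberal

z(H) = 0.878, z(FA) = 0.358
c = −½·(z(H) + z(FA)) = -0.618
c < 0 → liberal criterion (biased toward responding “yes”).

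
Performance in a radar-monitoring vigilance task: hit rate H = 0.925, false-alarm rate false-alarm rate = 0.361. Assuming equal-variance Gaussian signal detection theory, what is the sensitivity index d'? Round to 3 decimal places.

Φ⁻¹(H) = 1.4395
Φ⁻¹(FA) = -0.3558
d' = z(H) − z(FA) = 1.4395 − (-0.3558) = 1.7953

d' = 1.795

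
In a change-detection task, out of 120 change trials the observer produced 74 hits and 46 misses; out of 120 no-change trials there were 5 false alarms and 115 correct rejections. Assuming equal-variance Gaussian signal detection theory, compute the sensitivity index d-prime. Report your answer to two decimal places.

d-prime = 2.03

H = 74/120 = 0.6167
FA = 5/120 = 0.0417
z(0.6167) = 0.2968, z(0.0417) = -1.7313
d' = z(H) − z(FA) = 0.2968 − (-1.7313) = 2.0281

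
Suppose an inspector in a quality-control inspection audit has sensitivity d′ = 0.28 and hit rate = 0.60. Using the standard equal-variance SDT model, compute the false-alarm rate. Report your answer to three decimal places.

z(hit rate) = z(0.60) = 0.2533
z(FA) = z(H) − d' = 0.2533 − 0.28 = -0.0267
false-alarm rate = Φ(-0.0267) = 0.4893

false-alarm rate = 0.489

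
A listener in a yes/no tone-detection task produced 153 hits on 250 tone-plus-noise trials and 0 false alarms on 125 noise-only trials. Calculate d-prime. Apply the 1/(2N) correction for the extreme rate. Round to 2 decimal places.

d-prime = 2.94

The false-alarm rate is 0/125 = 0, so apply the 1/(2N) correction: FA → 1/(2·125) = 0.00400.
z(H) = z(0.61200) = 0.285
z(FA) = z(0.00400) = -2.652
d' = 0.285 − (-2.652) = 2.937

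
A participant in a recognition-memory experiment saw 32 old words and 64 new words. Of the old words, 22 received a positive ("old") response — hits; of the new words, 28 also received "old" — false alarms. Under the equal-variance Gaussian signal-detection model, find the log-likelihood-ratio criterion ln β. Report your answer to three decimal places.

ln β = -0.107

H = 22/32 = 0.6875
FA = 28/64 = 0.4375
z(H) = 0.4888
z(FA) = -0.1573
ln β = −½·[z(H)² − z(FA)²] = −0.5 × (0.2389 − 0.0247) = -0.1071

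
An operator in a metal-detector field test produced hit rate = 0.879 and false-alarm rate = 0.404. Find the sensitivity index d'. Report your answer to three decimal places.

d' = 1.413

z(0.879) = 1.1700, z(0.404) = -0.2430
d' = z(H) − z(FA) = 1.1700 − (-0.2430) = 1.4130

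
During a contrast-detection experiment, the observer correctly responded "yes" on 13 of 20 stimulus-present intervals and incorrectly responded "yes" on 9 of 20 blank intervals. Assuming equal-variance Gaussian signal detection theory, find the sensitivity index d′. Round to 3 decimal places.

d′ = 0.511

H = 13/20 = 0.6500
FA = 9/20 = 0.4500
Φ⁻¹(0.6500) = 0.3853, Φ⁻¹(0.4500) = -0.1257
d' = z(H) − z(FA) = 0.3853 − (-0.1257) = 0.5110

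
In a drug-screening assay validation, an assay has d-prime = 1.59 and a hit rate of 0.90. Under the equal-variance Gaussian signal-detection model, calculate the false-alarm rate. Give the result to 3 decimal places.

false-alarm rate = 0.379

z(hit rate) = z(0.90) = 1.2816
z(FA) = z(H) − d' = 1.2816 − 1.59 = -0.3084
false-alarm rate = Φ(-0.3084) = 0.3789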